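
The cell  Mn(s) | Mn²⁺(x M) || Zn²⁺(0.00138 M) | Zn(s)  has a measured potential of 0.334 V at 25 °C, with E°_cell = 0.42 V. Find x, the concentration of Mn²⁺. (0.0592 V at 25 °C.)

From the Nernst equation, log Q = n(E° − E)/0.0592 = 2(0.42 − 0.334)/0.0592 = 2.905, so Q = 804.
With Q = [Mn²⁺]/[Zn²⁺] and the known concentrations, [Mn²⁺] in the numerator gives [Mn²⁺] = 1.1 M.

1.1 M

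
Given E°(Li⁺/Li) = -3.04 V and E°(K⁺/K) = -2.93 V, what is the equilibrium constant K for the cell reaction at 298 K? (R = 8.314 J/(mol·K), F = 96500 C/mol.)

73

E°_cell = -2.93 − (-3.04) = 0.11 V, with n = 1 electron transferred.
At equilibrium E = 0, so the Nernst equation gives ln K = nFE°/RT = (1)(96500)(0.11)/((8.314)(298)) = 4.28.
K = e^4.28 = 73.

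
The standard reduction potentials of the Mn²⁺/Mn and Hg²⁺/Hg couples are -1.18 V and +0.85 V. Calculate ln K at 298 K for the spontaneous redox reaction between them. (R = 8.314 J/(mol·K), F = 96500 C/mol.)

ln K = 158.1

E°_cell = +0.85 − (-1.18) = 2.03 V, with n = 2 electrons transferred.
At equilibrium E = 0, so the Nernst equation gives ln K = nFE°/RT = (2)(96500)(2.03)/((8.314)(298)) = 158.13.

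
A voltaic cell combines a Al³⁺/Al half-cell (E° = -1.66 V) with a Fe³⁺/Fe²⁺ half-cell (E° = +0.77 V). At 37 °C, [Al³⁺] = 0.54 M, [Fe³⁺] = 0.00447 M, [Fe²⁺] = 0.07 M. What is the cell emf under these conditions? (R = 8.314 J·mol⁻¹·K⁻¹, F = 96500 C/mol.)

2.36 V

The Fe³⁺/Fe²⁺ couple has the higher reduction potential and acts as the cathode, so E°_cell = +0.77 − (-1.66) = 2.43 V.
Balancing electrons gives n = 3; the reaction quotient is Q = [Al³⁺]·[Fe²⁺]^3/[Fe³⁺]^3 = 2070.
E = E° − (RT/nF) ln Q = 2.43 − (8.314×310)/(3×96500) × (7.637) = 2.430 − 0.068 = 2.362 V.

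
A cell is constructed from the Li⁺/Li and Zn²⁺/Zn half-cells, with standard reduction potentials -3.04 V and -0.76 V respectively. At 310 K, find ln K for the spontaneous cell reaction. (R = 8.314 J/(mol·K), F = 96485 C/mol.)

E°_cell = -0.76 − (-3.04) = 2.28 V, with n = 2 electrons transferred.
At equilibrium E = 0, so the Nernst equation gives ln K = nFE°/RT = (2)(96485)(2.28)/((8.314)(310)) = 170.71.

ln K = 170.7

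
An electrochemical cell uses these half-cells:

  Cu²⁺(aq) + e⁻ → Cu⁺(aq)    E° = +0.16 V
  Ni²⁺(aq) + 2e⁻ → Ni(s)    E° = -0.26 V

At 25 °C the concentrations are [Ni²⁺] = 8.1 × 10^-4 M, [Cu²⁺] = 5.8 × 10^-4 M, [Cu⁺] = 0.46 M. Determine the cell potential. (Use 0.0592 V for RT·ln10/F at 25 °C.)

The Cu²⁺/Cu⁺ couple has the higher reduction potential and acts as the cathode, so E°_cell = +0.16 − (-0.26) = 0.42 V.
Balancing electrons gives n = 2; the reaction quotient is Q = [Ni²⁺]·[Cu⁺]^2/[Cu²⁺]^2 = 510.
At 25 °C, E = E° − (0.0592/n) log Q = 0.42 − (0.0592/2)(2.707) = 0.420 − 0.080 = 0.340 V.

0.340 V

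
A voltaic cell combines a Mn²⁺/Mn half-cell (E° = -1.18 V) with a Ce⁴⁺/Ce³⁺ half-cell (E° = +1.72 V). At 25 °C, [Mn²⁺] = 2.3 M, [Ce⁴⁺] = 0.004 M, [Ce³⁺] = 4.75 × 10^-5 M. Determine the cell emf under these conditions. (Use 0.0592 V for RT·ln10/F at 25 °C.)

3.00 V

The Ce⁴⁺/Ce³⁺ couple has the higher reduction potential and acts as the cathode, so E°_cell = +1.72 − (-1.18) = 2.90 V.
Balancing electrons gives n = 2; the reaction quotient is Q = [Mn²⁺]·[Ce³⁺]^2/[Ce⁴⁺]^2 = 3.24 × 10^-4.
At 25 °C, E = E° − (0.0592/n) log Q = 2.90 − (0.0592/2)(-3.489) = 2.900 + 0.103 = 3.003 V.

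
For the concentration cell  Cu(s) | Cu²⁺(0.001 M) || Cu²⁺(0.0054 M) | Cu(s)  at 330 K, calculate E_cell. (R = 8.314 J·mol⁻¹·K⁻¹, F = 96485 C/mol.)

Both half-cells are Cu²⁺/Cu, so E°_cell = 0. The concentrated side is the cathode; the cell reaction moves Cu²⁺ from high to low concentration with n = 2.
Q = [Cu²⁺]_dilute/[Cu²⁺]_conc = 0.001/0.0054 = 0.185.
E = 0 − (RT/nF) ln Q = −((8.314×330)/(2×96485))(-1.686) = 0.0240 V.

0.024 V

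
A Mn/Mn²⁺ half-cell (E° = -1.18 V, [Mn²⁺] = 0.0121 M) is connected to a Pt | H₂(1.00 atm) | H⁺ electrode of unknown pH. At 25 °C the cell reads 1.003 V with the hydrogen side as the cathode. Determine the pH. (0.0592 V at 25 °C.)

E°_cell = 1.18 V and n = 2.
log Q = n(E° − E)/0.0592 = 2×(1.18 − 1.003)/0.0592 = 5.980.
With Q = [Mn²⁺]·P(H₂) / [H⁺]^2, solving for [H⁺] gives log[H⁺] = -3.948, so pH = 3.95.

pH = 3.95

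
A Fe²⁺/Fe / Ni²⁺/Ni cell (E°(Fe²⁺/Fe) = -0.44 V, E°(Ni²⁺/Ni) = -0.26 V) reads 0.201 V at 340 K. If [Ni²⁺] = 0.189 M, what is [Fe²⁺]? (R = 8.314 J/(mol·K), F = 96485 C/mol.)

0.045 M

From the Nernst equation, ln Q = nF(E° − E)/RT = 2×96485×(0.18 − 0.201)/(8.314×340) = -1.434, so Q = 0.238.
With Q = [Fe²⁺]/[Ni²⁺] and the known concentrations, [Fe²⁺] in the numerator gives [Fe²⁺] = 0.045 M.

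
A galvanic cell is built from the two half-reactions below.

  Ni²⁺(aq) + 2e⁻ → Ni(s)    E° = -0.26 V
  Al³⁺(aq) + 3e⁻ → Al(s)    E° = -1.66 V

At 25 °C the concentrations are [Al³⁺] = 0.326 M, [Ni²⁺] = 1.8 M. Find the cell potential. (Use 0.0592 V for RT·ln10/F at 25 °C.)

The Ni²⁺/Ni couple has the higher reduction potential and acts as the cathode, so E°_cell = -0.26 − (-1.66) = 1.40 V.
Balancing electrons gives n = 6; the reaction quotient is Q = [Al³⁺]^2/[Ni²⁺]^3 = 0.0182.
At 25 °C, E = E° − (0.0592/n) log Q = 1.40 − (0.0592/6)(-1.739) = 1.400 + 0.017 = 1.417 V.

1.42 V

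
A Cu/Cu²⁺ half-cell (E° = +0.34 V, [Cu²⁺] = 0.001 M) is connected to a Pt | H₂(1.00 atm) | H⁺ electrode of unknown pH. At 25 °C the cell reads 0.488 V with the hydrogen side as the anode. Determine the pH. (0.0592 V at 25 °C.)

E°_cell = 0.34 V and n = 2.
log Q = n(E° − E)/0.0592 = 2×(0.34 − 0.488)/0.0592 = -5.000.
With Q = [H⁺]^2 / ([Cu²⁺]·P(H₂)), solving for [H⁺] gives log[H⁺] = -4.000, so pH = 4.00.

pH = 4.00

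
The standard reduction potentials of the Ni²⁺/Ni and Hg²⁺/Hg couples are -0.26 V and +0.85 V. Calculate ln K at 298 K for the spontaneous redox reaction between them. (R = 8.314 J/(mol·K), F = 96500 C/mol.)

E°_cell = +0.85 − (-0.26) = 1.11 V, with n = 2 electrons transferred.
At equilibrium E = 0, so the Nernst equation gives ln K = nFE°/RT = (2)(96500)(1.11)/((8.314)(298)) = 86.47.

ln K = 86.5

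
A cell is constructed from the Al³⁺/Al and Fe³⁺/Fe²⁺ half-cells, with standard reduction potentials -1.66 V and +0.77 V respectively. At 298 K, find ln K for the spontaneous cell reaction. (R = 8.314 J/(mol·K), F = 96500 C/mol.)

ln K = 283.9

E°_cell = +0.77 − (-1.66) = 2.43 V, with n = 3 electrons transferred.
At equilibrium E = 0, so the Nernst equation gives ln K = nFE°/RT = (3)(96500)(2.43)/((8.314)(298)) = 283.94.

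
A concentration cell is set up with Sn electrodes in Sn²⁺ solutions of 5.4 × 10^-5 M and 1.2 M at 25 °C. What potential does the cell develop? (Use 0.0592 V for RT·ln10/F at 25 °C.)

Both half-cells are Sn²⁺/Sn, so E°_cell = 0. The concentrated side is the cathode; the cell reaction moves Sn²⁺ from high to low concentration with n = 2.
Q = [Sn²⁺]_dilute/[Sn²⁺]_conc = 5.4 × 10^-5/1.2 = 4.5 × 10^-5.
E = 0 − (0.0592/2) log Q = −(0.0592/2)(-4.347) = 0.1287 V.

0.13 V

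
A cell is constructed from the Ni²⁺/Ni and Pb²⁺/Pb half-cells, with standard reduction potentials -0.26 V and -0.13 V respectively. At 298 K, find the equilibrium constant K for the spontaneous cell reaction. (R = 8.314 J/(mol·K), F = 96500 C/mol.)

2.5 × 10^4

E°_cell = -0.13 − (-0.26) = 0.13 V, with n = 2 electrons transferred.
At equilibrium E = 0, so the Nernst equation gives ln K = nFE°/RT = (2)(96500)(0.13)/((8.314)(298)) = 10.13.
K = e^10.13 = 2.5 × 10^4.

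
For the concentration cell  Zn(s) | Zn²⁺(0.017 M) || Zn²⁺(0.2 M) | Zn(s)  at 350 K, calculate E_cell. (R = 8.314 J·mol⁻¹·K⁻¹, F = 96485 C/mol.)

Both half-cells are Zn²⁺/Zn, so E°_cell = 0. The concentrated side is the cathode; the cell reaction moves Zn²⁺ from high to low concentration with n = 2.
Q = [Zn²⁺]_dilute/[Zn²⁺]_conc = 0.017/0.2 = 0.0850.
E = 0 − (RT/nF) ln Q = −((8.314×350)/(2×96485))(-2.465) = 0.0372 V.

0.037 V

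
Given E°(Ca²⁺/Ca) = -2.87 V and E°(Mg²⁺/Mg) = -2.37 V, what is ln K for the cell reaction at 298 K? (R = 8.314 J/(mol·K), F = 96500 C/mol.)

E°_cell = -2.37 − (-2.87) = 0.50 V, with n = 2 electrons transferred.
At equilibrium E = 0, so the Nernst equation gives ln K = nFE°/RT = (2)(96500)(0.50)/((8.314)(298)) = 38.95.

ln K = 38.9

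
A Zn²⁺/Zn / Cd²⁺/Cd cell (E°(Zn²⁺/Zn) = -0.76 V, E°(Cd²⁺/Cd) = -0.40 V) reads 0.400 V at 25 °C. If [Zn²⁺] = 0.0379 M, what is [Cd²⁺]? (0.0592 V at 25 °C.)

0.85 M

From the Nernst equation, log Q = n(E° − E)/0.0592 = 2(0.36 − 0.400)/0.0592 = -1.351, so Q = 0.0445.
With Q = [Zn²⁺]/[Cd²⁺] and the known concentrations, [Cd²⁺] in the denominator gives [Cd²⁺] = 0.85 M.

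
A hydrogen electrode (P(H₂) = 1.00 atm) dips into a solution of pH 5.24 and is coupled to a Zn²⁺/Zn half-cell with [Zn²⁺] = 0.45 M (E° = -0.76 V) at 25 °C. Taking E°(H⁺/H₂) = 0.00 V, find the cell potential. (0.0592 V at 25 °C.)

0.46 V

The hydrogen couple is the cathode, so E°_cell = 0.76 V; n = 2.
[H⁺] = 10^(−5.24) = 5.8 × 10^-6 M, and Q = [Zn²⁺]·P(H₂) / [H⁺]^2 = 1.36 × 10^10.
E = E° − (0.0592/2) log Q = 0.76 − (0.0592/2)(10.133) = 0.460 V.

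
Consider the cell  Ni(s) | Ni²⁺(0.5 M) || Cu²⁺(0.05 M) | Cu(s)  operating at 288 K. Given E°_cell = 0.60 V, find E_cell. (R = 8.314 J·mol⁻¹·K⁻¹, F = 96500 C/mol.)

Balancing electrons gives n = 2; the reaction quotient is Q = [Ni²⁺]/[Cu²⁺] = 10.0.
E = E° − (RT/nF) ln Q = 0.60 − (8.314×288)/(2×96500) × (2.303) = 0.600 − 0.029 = 0.571 V.

0.571 V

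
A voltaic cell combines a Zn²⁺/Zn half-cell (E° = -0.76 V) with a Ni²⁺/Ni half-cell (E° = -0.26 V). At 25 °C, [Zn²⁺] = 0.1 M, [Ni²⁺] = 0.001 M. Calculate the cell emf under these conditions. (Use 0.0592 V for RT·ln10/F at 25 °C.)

0.441 V

The Ni²⁺/Ni couple has the higher reduction potential and acts as the cathode, so E°_cell = -0.26 − (-0.76) = 0.50 V.
Balancing electrons gives n = 2; the reaction quotient is Q = [Zn²⁺]/[Ni²⁺] = 100.
At 25 °C, E = E° − (0.0592/n) log Q = 0.50 − (0.0592/2)(2.000) = 0.500 − 0.059 = 0.441 V.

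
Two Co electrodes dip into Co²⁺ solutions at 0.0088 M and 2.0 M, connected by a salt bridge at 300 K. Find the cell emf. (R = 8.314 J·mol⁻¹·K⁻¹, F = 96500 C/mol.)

0.070 V

Both half-cells are Co²⁺/Co, so E°_cell = 0. The concentrated side is the cathode; the cell reaction moves Co²⁺ from high to low concentration with n = 2.
Q = [Co²⁺]_dilute/[Co²⁺]_conc = 0.0088/2.0 = 0.00440.
E = 0 − (RT/nF) ln Q = −((8.314×300)/(2×96500))(-5.426) = 0.0701 V.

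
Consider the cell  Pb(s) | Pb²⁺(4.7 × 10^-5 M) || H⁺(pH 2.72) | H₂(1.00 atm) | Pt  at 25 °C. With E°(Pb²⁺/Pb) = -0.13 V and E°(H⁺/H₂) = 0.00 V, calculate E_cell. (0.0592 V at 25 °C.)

The hydrogen couple is the cathode, so E°_cell = 0.13 V; n = 2.
[H⁺] = 10^(−2.72) = 0.0019 M, and Q = [Pb²⁺]·P(H₂) / [H⁺]^2 = 12.9.
E = E° − (0.0592/2) log Q = 0.13 − (0.0592/2)(1.112) = 0.097 V.

0.097 V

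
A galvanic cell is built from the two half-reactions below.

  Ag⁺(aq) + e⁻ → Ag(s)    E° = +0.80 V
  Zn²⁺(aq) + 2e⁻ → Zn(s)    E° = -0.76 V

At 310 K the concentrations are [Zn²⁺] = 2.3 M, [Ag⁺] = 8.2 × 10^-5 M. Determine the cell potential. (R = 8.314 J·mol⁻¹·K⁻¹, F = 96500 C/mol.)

1.30 V

The Ag⁺/Ag couple has the higher reduction potential and acts as the cathode, so E°_cell = +0.80 − (-0.76) = 1.56 V.
Balancing electrons gives n = 2; the reaction quotient is Q = [Zn²⁺]/[Ag⁺]^2 = 3.42 × 10^8.
E = E° − (RT/nF) ln Q = 1.56 − (8.314×310)/(2×96500) × (19.650) = 1.560 − 0.262 = 1.298 V.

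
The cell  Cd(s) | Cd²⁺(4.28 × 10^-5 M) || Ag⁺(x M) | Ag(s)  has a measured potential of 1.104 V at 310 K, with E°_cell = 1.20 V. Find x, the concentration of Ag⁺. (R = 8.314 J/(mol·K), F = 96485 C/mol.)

1.8 × 10^-4 M

From the Nernst equation, ln Q = nF(E° − E)/RT = 2×96485×(1.20 − 1.104)/(8.314×310) = 7.188, so Q = 1320.
With Q = [Cd²⁺]/[Ag⁺]^2 and the known concentrations, [Ag⁺]^2 in the denominator gives [Ag⁺] = 1.8 × 10^-4 M.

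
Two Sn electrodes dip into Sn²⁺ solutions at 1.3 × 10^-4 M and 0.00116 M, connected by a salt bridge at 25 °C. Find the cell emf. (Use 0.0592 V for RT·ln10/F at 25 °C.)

0.028 V

Both half-cells are Sn²⁺/Sn, so E°_cell = 0. The concentrated side is the cathode; the cell reaction moves Sn²⁺ from high to low concentration with n = 2.
Q = [Sn²⁺]_dilute/[Sn²⁺]_conc = 1.3 × 10^-4/0.00116 = 0.112.
E = 0 − (0.0592/2) log Q = −(0.0592/2)(-0.951) = 0.0281 V.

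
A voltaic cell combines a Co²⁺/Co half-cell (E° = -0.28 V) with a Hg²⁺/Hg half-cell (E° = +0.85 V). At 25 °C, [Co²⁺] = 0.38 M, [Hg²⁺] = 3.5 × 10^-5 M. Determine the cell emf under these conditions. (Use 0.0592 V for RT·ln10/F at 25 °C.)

1.01 V

The Hg²⁺/Hg couple has the higher reduction potential and acts as the cathode, so E°_cell = +0.85 − (-0.28) = 1.13 V.
Balancing electrons gives n = 2; the reaction quotient is Q = [Co²⁺]/[Hg²⁺] = 1.09 × 10^4.
At 25 °C, E = E° − (0.0592/n) log Q = 1.13 − (0.0592/2)(4.036) = 1.130 − 0.119 = 1.011 V.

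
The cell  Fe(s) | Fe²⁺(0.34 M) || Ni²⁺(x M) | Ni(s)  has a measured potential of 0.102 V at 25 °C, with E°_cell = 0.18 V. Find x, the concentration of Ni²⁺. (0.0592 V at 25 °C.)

7.9 × 10^-4 M

From the Nernst equation, log Q = n(E° − E)/0.0592 = 2(0.18 − 0.102)/0.0592 = 2.635, so Q = 432.
With Q = [Fe²⁺]/[Ni²⁺] and the known concentrations, [Ni²⁺] in the denominator gives [Ni²⁺] = 7.9 × 10^-4 M.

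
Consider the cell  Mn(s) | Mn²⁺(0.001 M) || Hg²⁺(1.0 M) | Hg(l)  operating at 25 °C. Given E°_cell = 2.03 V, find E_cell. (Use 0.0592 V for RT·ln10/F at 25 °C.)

Balancing electrons gives n = 2; the reaction quotient is Q = [Mn²⁺]/[Hg²⁺] = 0.00100.
At 25 °C, E = E° − (0.0592/n) log Q = 2.03 − (0.0592/2)(-3.000) = 2.030 + 0.089 = 2.119 V.

2.12 V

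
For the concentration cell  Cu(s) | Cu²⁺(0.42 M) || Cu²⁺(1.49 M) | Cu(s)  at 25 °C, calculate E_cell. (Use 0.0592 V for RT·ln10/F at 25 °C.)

0.016 V

Both half-cells are Cu²⁺/Cu, so E°_cell = 0. The concentrated side is the cathode; the cell reaction moves Cu²⁺ from high to low concentration with n = 2.
Q = [Cu²⁺]_dilute/[Cu²⁺]_conc = 0.42/1.49 = 0.282.
E = 0 − (0.0592/2) log Q = −(0.0592/2)(-0.550) = 0.0163 V.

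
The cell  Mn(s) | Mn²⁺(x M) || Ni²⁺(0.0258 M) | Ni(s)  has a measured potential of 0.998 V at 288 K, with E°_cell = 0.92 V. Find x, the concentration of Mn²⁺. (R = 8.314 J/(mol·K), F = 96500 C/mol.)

From the Nernst equation, ln Q = nF(E° − E)/RT = 2×96500×(0.92 − 0.998)/(8.314×288) = -6.287, so Q = 0.00186.
With Q = [Mn²⁺]/[Ni²⁺] and the known concentrations, [Mn²⁺] in the numerator gives [Mn²⁺] = 4.8 × 10^-5 M.

4.8 × 10^-5 M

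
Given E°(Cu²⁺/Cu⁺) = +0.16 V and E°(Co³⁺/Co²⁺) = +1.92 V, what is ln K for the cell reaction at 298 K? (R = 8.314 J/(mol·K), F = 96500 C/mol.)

ln K = 68.6

E°_cell = +1.92 − (+0.16) = 1.76 V, with n = 1 electron transferred.
At equilibrium E = 0, so the Nernst equation gives ln K = nFE°/RT = (1)(96500)(1.76)/((8.314)(298)) = 68.55.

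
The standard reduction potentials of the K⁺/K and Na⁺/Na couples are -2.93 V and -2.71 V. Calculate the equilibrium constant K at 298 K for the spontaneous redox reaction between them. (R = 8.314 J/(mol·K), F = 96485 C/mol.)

5300

E°_cell = -2.71 − (-2.93) = 0.22 V, with n = 1 electron transferred.
At equilibrium E = 0, so the Nernst equation gives ln K = nFE°/RT = (1)(96485)(0.22)/((8.314)(298)) = 8.57.
K = e^8.57 = 5300.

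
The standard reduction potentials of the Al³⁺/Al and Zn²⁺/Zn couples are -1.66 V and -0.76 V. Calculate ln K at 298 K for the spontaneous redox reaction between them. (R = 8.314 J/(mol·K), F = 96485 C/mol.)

E°_cell = -0.76 − (-1.66) = 0.90 V, with n = 6 electrons transferred.
At equilibrium E = 0, so the Nernst equation gives ln K = nFE°/RT = (6)(96485)(0.90)/((8.314)(298)) = 210.29.

ln K = 210.3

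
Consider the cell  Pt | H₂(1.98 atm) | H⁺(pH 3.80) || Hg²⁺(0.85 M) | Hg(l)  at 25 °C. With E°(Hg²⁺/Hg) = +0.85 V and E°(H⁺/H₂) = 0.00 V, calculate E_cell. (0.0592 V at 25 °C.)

The Hg²⁺/Hg couple is the cathode, so E°_cell = 0.85 V; n = 2.
[H⁺] = 10^(−3.80) = 1.6 × 10^-4 M, and Q = [H⁺]^2 / ([Hg²⁺]·P(H₂)) = 1.49 × 10^-8.
E = E° − (0.0592/2) log Q = 0.85 − (0.0592/2)(-7.826) = 1.082 V.

1.08 V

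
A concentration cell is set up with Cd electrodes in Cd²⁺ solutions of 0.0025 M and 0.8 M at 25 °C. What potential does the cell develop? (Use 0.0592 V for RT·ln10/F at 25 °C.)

0.074 V

Both half-cells are Cd²⁺/Cd, so E°_cell = 0. The concentrated side is the cathode; the cell reaction moves Cd²⁺ from high to low concentration with n = 2.
Q = [Cd²⁺]_dilute/[Cd²⁺]_conc = 0.0025/0.8 = 0.00312.
E = 0 − (0.0592/2) log Q = −(0.0592/2)(-2.505) = 0.0741 V.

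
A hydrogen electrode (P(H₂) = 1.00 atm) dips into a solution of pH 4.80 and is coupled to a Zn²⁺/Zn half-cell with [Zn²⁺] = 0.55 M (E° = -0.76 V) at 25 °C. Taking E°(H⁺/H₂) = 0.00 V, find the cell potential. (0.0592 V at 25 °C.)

The hydrogen couple is the cathode, so E°_cell = 0.76 V; n = 2.
[H⁺] = 10^(−4.80) = 1.6 × 10^-5 M, and Q = [Zn²⁺]·P(H₂) / [H⁺]^2 = 2.19 × 10^9.
E = E° − (0.0592/2) log Q = 0.76 − (0.0592/2)(9.340) = 0.484 V.

0.48 V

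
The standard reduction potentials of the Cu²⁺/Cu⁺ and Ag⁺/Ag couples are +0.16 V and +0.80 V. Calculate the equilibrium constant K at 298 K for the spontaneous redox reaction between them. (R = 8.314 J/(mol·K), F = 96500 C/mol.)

6.7 × 10^10

E°_cell = +0.80 − (+0.16) = 0.64 V, with n = 1 electron transferred.
At equilibrium E = 0, so the Nernst equation gives ln K = nFE°/RT = (1)(96500)(0.64)/((8.314)(298)) = 24.93.
K = e^24.93 = 6.7 × 10^10.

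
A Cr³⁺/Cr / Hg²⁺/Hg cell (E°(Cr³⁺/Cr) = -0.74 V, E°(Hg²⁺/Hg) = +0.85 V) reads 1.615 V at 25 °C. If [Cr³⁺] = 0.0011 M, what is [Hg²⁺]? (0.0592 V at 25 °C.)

From the Nernst equation, log Q = n(E° − E)/0.0592 = 6(1.59 − 1.615)/0.0592 = -2.534, so Q = 0.00293.
With Q = [Cr³⁺]^2/[Hg²⁺]^3 and the known concentrations, [Hg²⁺]^3 in the denominator gives [Hg²⁺] = 0.075 M.

0.075 M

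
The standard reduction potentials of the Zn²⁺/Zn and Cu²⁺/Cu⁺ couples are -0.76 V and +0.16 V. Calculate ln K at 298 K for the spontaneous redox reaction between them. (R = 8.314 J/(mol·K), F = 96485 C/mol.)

E°_cell = +0.16 − (-0.76) = 0.92 V, with n = 2 electrons transferred.
At equilibrium E = 0, so the Nernst equation gives ln K = nFE°/RT = (2)(96485)(0.92)/((8.314)(298)) = 71.66.

ln K = 71.7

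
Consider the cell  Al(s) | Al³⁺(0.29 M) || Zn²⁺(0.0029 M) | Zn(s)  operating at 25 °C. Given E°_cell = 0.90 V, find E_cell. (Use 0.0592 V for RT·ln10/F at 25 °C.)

0.835 V

Balancing electrons gives n = 6; the reaction quotient is Q = [Al³⁺]^2/[Zn²⁺]^3 = 3.45 × 10^6.
At 25 °C, E = E° − (0.0592/n) log Q = 0.90 − (0.0592/6)(6.538) = 0.900 − 0.065 = 0.835 V.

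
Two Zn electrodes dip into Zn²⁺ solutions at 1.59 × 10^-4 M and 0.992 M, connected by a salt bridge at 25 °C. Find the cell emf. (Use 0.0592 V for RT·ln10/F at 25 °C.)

0.11 V

Both half-cells are Zn²⁺/Zn, so E°_cell = 0. The concentrated side is the cathode; the cell reaction moves Zn²⁺ from high to low concentration with n = 2.
Q = [Zn²⁺]_dilute/[Zn²⁺]_conc = 1.59 × 10^-4/0.992 = 1.6 × 10^-4.
E = 0 − (0.0592/2) log Q = −(0.0592/2)(-3.795) = 0.1123 V.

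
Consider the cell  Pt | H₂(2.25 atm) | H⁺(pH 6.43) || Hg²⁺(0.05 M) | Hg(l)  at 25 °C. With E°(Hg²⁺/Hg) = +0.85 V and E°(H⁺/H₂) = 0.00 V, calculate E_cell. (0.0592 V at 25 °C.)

The Hg²⁺/Hg couple is the cathode, so E°_cell = 0.85 V; n = 2.
[H⁺] = 10^(−6.43) = 3.7 × 10^-7 M, and Q = [H⁺]^2 / ([Hg²⁺]·P(H₂)) = 1.23 × 10^-12.
E = E° − (0.0592/2) log Q = 0.85 − (0.0592/2)(-11.911) = 1.203 V.

1.20 V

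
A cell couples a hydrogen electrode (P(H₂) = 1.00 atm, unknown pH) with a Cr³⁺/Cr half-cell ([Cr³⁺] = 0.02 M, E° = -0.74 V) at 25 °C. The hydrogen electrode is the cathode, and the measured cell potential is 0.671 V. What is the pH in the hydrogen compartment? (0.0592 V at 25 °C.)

E°_cell = 0.74 V and n = 6.
log Q = n(E° − E)/0.0592 = 6×(0.74 − 0.671)/0.0592 = 6.993.
With Q = [Cr³⁺]^2·P(H₂)^3 / [H⁺]^6, solving for [H⁺] gives log[H⁺] = -1.732, so pH = 1.73.

pH = 1.73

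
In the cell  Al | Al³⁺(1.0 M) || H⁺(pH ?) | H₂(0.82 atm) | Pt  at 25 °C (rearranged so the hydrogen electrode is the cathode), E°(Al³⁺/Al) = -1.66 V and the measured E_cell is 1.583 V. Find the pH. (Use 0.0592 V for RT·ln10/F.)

E°_cell = 1.66 V and n = 6.
log Q = n(E° − E)/0.0592 = 6×(1.66 − 1.583)/0.0592 = 7.804.
With Q = [Al³⁺]^2·P(H₂)^3 / [H⁺]^6, solving for [H⁺] gives log[H⁺] = -1.344, so pH = 1.34.

pH = 1.34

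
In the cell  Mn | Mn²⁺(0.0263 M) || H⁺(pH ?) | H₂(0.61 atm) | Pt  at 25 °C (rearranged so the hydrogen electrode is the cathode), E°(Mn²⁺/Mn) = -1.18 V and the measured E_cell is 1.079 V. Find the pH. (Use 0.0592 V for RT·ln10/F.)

E°_cell = 1.18 V and n = 2.
log Q = n(E° − E)/0.0592 = 2×(1.18 − 1.079)/0.0592 = 3.412.
With Q = [Mn²⁺]·P(H₂) / [H⁺]^2, solving for [H⁺] gives log[H⁺] = -2.603, so pH = 2.60.

pH = 2.60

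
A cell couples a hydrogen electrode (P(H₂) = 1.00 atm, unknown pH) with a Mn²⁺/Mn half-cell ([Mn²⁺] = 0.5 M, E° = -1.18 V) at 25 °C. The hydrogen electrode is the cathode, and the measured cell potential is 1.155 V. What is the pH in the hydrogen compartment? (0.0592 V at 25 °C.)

pH = 0.57

E°_cell = 1.18 V and n = 2.
log Q = n(E° − E)/0.0592 = 2×(1.18 − 1.155)/0.0592 = 0.845.
With Q = [Mn²⁺]·P(H₂) / [H⁺]^2, solving for [H⁺] gives log[H⁺] = -0.573, so pH = 0.57.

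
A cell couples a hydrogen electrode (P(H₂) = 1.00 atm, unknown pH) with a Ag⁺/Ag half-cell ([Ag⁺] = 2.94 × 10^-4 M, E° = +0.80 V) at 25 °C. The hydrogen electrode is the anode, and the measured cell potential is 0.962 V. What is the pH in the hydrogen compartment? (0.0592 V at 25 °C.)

E°_cell = 0.80 V and n = 2.
log Q = n(E° − E)/0.0592 = 2×(0.80 − 0.962)/0.0592 = -5.473.
With Q = [H⁺]^2 / ([Ag⁺]^2·P(H₂)), solving for [H⁺] gives log[H⁺] = -6.268, so pH = 6.27.

pH = 6.27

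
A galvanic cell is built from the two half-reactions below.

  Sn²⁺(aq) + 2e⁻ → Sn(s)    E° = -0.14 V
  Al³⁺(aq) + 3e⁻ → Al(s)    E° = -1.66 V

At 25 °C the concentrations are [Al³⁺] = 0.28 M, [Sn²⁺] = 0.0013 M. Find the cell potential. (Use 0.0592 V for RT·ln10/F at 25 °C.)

1.45 V

The Sn²⁺/Sn couple has the higher reduction potential and acts as the cathode, so E°_cell = -0.14 − (-1.66) = 1.52 V.
Balancing electrons gives n = 6; the reaction quotient is Q = [Al³⁺]^2/[Sn²⁺]^3 = 3.57 × 10^7.
At 25 °C, E = E° − (0.0592/n) log Q = 1.52 − (0.0592/6)(7.552) = 1.520 − 0.075 = 1.445 V.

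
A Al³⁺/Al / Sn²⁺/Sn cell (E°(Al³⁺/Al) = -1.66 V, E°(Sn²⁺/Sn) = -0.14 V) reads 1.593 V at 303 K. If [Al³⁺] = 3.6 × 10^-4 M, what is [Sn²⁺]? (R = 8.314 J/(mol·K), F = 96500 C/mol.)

From the Nernst equation, ln Q = nF(E° − E)/RT = 6×96500×(1.52 − 1.593)/(8.314×303) = -16.778, so Q = 5.17 × 10^-8.
With Q = [Al³⁺]^2/[Sn²⁺]^3 and the known concentrations, [Sn²⁺]^3 in the denominator gives [Sn²⁺] = 1.4 M.

1.4 M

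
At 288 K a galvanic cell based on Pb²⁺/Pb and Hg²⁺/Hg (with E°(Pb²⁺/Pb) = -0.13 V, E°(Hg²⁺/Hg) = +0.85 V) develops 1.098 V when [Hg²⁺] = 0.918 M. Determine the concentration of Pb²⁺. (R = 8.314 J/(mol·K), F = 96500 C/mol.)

From the Nernst equation, ln Q = nF(E° − E)/RT = 2×96500×(0.98 − 1.098)/(8.314×288) = -9.511, so Q = 7.4 × 10^-5.
With Q = [Pb²⁺]/[Hg²⁺] and the known concentrations, [Pb²⁺] in the numerator gives [Pb²⁺] = 6.8 × 10^-5 M.

6.8 × 10^-5 M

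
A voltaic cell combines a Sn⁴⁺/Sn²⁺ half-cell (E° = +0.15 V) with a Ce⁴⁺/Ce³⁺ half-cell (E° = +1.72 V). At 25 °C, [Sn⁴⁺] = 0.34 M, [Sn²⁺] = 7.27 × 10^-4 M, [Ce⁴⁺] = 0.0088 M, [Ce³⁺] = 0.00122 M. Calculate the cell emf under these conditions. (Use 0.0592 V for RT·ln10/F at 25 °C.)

The Ce⁴⁺/Ce³⁺ couple has the higher reduction potential and acts as the cathode, so E°_cell = +1.72 − (+0.15) = 1.57 V.
Balancing electrons gives n = 2; the reaction quotient is Q = [Sn⁴⁺]·[Ce³⁺]^2/([Sn²⁺]·[Ce⁴⁺]^2) = 8.99.
At 25 °C, E = E° − (0.0592/n) log Q = 1.57 − (0.0592/2)(0.954) = 1.570 − 0.028 = 1.542 V.

1.54 V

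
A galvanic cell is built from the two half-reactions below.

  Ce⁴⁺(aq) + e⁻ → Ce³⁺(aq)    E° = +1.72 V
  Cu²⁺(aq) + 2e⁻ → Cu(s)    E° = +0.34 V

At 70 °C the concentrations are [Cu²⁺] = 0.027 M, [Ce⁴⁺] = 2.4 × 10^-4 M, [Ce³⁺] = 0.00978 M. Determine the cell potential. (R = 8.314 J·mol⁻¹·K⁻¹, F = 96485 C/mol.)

The Ce⁴⁺/Ce³⁺ couple has the higher reduction potential and acts as the cathode, so E°_cell = +1.72 − (+0.34) = 1.38 V.
Balancing electrons gives n = 2; the reaction quotient is Q = [Cu²⁺]·[Ce³⁺]^2/[Ce⁴⁺]^2 = 44.8.
E = E° − (RT/nF) ln Q = 1.38 − (8.314×343)/(2×96485) × (3.803) = 1.380 − 0.056 = 1.324 V.

1.32 V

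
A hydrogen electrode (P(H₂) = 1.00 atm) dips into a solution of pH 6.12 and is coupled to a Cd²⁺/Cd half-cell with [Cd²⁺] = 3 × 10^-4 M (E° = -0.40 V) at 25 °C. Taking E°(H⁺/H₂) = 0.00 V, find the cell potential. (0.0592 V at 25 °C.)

0.14 V

The hydrogen couple is the cathode, so E°_cell = 0.40 V; n = 2.
[H⁺] = 10^(−6.12) = 7.6 × 10^-7 M, and Q = [Cd²⁺]·P(H₂) / [H⁺]^2 = 5.21 × 10^8.
E = E° − (0.0592/2) log Q = 0.40 − (0.0592/2)(8.717) = 0.142 V.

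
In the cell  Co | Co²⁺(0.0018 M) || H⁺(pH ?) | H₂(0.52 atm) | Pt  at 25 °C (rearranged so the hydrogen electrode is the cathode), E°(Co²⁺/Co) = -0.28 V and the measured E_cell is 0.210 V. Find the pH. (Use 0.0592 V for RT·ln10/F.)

E°_cell = 0.28 V and n = 2.
log Q = n(E° − E)/0.0592 = 2×(0.28 − 0.210)/0.0592 = 2.365.
With Q = [Co²⁺]·P(H₂) / [H⁺]^2, solving for [H⁺] gives log[H⁺] = -2.697, so pH = 2.70.

pH = 2.70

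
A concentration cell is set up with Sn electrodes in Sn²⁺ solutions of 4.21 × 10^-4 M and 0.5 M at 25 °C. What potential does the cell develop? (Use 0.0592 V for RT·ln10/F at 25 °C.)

Both half-cells are Sn²⁺/Sn, so E°_cell = 0. The concentrated side is the cathode; the cell reaction moves Sn²⁺ from high to low concentration with n = 2.
Q = [Sn²⁺]_dilute/[Sn²⁺]_conc = 4.21 × 10^-4/0.5 = 8.42 × 10^-4.
E = 0 − (0.0592/2) log Q = −(0.0592/2)(-3.075) = 0.0910 V.

0.091 V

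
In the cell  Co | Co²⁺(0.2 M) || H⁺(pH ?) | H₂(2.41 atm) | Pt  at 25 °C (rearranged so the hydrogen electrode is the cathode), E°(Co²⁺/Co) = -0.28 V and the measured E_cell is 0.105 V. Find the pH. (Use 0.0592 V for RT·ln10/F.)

E°_cell = 0.28 V and n = 2.
log Q = n(E° − E)/0.0592 = 2×(0.28 − 0.105)/0.0592 = 5.912.
With Q = [Co²⁺]·P(H₂) / [H⁺]^2, solving for [H⁺] gives log[H⁺] = -3.115, so pH = 3.11.

pH = 3.11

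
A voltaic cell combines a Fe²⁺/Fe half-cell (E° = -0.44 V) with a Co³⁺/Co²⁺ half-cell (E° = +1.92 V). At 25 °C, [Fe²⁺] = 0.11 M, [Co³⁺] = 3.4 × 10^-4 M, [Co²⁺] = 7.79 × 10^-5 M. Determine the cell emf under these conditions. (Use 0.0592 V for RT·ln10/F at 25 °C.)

The Co³⁺/Co²⁺ couple has the higher reduction potential and acts as the cathode, so E°_cell = +1.92 − (-0.44) = 2.36 V.
Balancing electrons gives n = 2; the reaction quotient is Q = [Fe²⁺]·[Co²⁺]^2/[Co³⁺]^2 = 0.00577.
At 25 °C, E = E° − (0.0592/n) log Q = 2.36 − (0.0592/2)(-2.238) = 2.360 + 0.066 = 2.426 V.

2.43 V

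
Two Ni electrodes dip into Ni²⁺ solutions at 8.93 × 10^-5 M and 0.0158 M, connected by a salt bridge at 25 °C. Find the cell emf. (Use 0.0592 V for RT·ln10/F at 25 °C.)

Both half-cells are Ni²⁺/Ni, so E°_cell = 0. The concentrated side is the cathode; the cell reaction moves Ni²⁺ from high to low concentration with n = 2.
Q = [Ni²⁺]_dilute/[Ni²⁺]_conc = 8.93 × 10^-5/0.0158 = 0.00565.
E = 0 − (0.0592/2) log Q = −(0.0592/2)(-2.248) = 0.0665 V.

0.067 V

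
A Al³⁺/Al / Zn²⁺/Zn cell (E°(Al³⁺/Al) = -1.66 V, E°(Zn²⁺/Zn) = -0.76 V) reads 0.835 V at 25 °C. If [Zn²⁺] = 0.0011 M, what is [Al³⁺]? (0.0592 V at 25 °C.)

0.072 M

From the Nernst equation, log Q = n(E° − E)/0.0592 = 6(0.90 − 0.835)/0.0592 = 6.588, so Q = 3.87 × 10^6.
With Q = [Al³⁺]^2/[Zn²⁺]^3 and the known concentrations, [Al³⁺]^2 in the numerator gives [Al³⁺] = 0.072 M.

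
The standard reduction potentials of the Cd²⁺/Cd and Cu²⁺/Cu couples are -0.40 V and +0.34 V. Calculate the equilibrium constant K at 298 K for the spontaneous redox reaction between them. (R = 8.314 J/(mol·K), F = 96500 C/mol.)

1.1 × 10^25

E°_cell = +0.34 − (-0.40) = 0.74 V, with n = 2 electrons transferred.
At equilibrium E = 0, so the Nernst equation gives ln K = nFE°/RT = (2)(96500)(0.74)/((8.314)(298)) = 57.65.
K = e^57.65 = 1.1 × 10^25.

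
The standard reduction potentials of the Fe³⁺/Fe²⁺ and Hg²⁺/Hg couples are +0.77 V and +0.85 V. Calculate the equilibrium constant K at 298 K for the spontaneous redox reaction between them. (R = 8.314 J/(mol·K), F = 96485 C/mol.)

510

E°_cell = +0.85 − (+0.77) = 0.08 V, with n = 2 electrons transferred.
At equilibrium E = 0, so the Nernst equation gives ln K = nFE°/RT = (2)(96485)(0.08)/((8.314)(298)) = 6.23.
K = e^6.23 = 510.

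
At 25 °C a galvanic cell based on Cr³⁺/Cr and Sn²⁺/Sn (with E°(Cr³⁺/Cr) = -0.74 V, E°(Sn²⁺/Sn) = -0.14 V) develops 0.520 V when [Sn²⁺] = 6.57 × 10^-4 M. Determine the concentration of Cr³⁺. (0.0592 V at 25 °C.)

From the Nernst equation, log Q = n(E° − E)/0.0592 = 6(0.60 − 0.520)/0.0592 = 8.108, so Q = 1.28 × 10^8.
With Q = [Cr³⁺]^2/[Sn²⁺]^3 and the known concentrations, [Cr³⁺]^2 in the numerator gives [Cr³⁺] = 0.19 M.

0.19 M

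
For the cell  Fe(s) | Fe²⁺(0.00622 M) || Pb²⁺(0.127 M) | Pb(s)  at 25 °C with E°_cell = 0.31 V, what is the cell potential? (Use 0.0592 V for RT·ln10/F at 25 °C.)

0.349 V

Balancing electrons gives n = 2; the reaction quotient is Q = [Fe²⁺]/[Pb²⁺] = 0.0490.
At 25 °C, E = E° − (0.0592/n) log Q = 0.31 − (0.0592/2)(-1.310) = 0.310 + 0.039 = 0.349 V.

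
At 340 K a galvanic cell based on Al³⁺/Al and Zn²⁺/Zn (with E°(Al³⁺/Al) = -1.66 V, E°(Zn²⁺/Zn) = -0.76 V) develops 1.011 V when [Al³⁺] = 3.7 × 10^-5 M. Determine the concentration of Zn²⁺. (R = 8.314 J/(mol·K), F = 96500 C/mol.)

From the Nernst equation, ln Q = nF(E° − E)/RT = 6×96500×(0.90 − 1.011)/(8.314×340) = -22.736, so Q = 1.34 × 10^-10.
With Q = [Al³⁺]^2/[Zn²⁺]^3 and the known concentrations, [Zn²⁺]^3 in the denominator gives [Zn²⁺] = 2.2 M.

2.2 M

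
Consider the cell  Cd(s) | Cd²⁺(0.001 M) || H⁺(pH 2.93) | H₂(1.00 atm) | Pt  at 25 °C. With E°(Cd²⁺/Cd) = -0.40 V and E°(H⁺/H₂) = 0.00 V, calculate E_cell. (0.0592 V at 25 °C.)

0.32 V

The hydrogen couple is the cathode, so E°_cell = 0.40 V; n = 2.
[H⁺] = 10^(−2.93) = 0.0012 M, and Q = [Cd²⁺]·P(H₂) / [H⁺]^2 = 724.
E = E° − (0.0592/2) log Q = 0.40 − (0.0592/2)(2.860) = 0.315 V.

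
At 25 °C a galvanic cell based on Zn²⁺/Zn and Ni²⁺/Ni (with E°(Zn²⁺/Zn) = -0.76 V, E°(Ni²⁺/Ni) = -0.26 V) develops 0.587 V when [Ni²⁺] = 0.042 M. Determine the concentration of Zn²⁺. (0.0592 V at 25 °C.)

4.8 × 10^-5 M

From the Nernst equation, log Q = n(E° − E)/0.0592 = 2(0.50 − 0.587)/0.0592 = -2.939, so Q = 0.00115.
With Q = [Zn²⁺]/[Ni²⁺] and the known concentrations, [Zn²⁺] in the numerator gives [Zn²⁺] = 4.8 × 10^-5 M.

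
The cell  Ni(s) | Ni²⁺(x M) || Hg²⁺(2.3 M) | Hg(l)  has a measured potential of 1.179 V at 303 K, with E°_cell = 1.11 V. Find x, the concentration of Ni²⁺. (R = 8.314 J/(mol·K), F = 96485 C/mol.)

From the Nernst equation, ln Q = nF(E° − E)/RT = 2×96485×(1.11 − 1.179)/(8.314×303) = -5.286, so Q = 0.00506.
With Q = [Ni²⁺]/[Hg²⁺] and the known concentrations, [Ni²⁺] in the numerator gives [Ni²⁺] = 0.012 M.

0.012 M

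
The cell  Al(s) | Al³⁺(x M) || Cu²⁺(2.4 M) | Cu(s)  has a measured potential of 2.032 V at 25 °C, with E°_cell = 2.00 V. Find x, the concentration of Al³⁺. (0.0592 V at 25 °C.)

0.089 M

From the Nernst equation, log Q = n(E° − E)/0.0592 = 6(2.00 − 2.032)/0.0592 = -3.243, so Q = 5.71 × 10^-4.
With Q = [Al³⁺]^2/[Cu²⁺]^3 and the known concentrations, [Al³⁺]^2 in the numerator gives [Al³⁺] = 0.089 M.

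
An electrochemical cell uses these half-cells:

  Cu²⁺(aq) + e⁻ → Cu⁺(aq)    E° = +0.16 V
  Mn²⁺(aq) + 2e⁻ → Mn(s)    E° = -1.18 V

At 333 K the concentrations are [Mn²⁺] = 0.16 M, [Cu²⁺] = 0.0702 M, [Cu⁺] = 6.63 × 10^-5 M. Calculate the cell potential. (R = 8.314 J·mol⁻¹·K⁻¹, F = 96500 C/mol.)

The Cu²⁺/Cu⁺ couple has the higher reduction potential and acts as the cathode, so E°_cell = +0.16 − (-1.18) = 1.34 V.
Balancing electrons gives n = 2; the reaction quotient is Q = [Mn²⁺]·[Cu⁺]^2/[Cu²⁺]^2 = 1.43 × 10^-7.
E = E° − (RT/nF) ln Q = 1.34 − (8.314×333)/(2×96500) × (-15.762) = 1.340 + 0.226 = 1.566 V.

1.57 V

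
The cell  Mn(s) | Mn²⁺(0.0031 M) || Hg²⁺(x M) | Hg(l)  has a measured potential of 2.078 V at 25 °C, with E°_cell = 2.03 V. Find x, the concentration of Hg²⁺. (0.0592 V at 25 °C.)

0.13 M

From the Nernst equation, log Q = n(E° − E)/0.0592 = 2(2.03 − 2.078)/0.0592 = -1.622, so Q = 0.0239.
With Q = [Mn²⁺]/[Hg²⁺] and the known concentrations, [Hg²⁺] in the denominator gives [Hg²⁺] = 0.13 M.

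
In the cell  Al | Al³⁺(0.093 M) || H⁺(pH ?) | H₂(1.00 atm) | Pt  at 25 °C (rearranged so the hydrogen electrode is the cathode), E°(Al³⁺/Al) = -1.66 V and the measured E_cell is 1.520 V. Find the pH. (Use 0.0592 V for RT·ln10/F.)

pH = 2.71

E°_cell = 1.66 V and n = 6.
log Q = n(E° − E)/0.0592 = 6×(1.66 − 1.520)/0.0592 = 14.189.
With Q = [Al³⁺]^2·P(H₂)^3 / [H⁺]^6, solving for [H⁺] gives log[H⁺] = -2.709, so pH = 2.71.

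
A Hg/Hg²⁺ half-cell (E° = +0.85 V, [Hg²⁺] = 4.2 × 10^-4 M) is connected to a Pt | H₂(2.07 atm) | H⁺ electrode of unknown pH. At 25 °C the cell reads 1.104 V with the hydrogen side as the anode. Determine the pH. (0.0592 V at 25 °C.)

E°_cell = 0.85 V and n = 2.
log Q = n(E° − E)/0.0592 = 2×(0.85 − 1.104)/0.0592 = -8.581.
With Q = [H⁺]^2 / ([Hg²⁺]·P(H₂)), solving for [H⁺] gives log[H⁺] = -5.821, so pH = 5.82.

pH = 5.82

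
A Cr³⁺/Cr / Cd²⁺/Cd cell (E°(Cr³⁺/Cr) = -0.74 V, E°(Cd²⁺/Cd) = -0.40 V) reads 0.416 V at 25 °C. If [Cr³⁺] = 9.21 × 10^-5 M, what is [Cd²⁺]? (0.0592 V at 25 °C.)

0.75 M

From the Nernst equation, log Q = n(E° − E)/0.0592 = 6(0.34 − 0.416)/0.0592 = -7.703, so Q = 1.98 × 10^-8.
With Q = [Cr³⁺]^2/[Cd²⁺]^3 and the known concentrations, [Cd²⁺]^3 in the denominator gives [Cd²⁺] = 0.75 M.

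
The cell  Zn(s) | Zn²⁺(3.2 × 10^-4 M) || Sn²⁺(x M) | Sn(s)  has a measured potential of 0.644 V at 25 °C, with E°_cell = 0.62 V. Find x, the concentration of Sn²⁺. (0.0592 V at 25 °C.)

From the Nernst equation, log Q = n(E° − E)/0.0592 = 2(0.62 − 0.644)/0.0592 = -0.811, so Q = 0.155.
With Q = [Zn²⁺]/[Sn²⁺] and the known concentrations, [Sn²⁺] in the denominator gives [Sn²⁺] = 0.0021 M.

0.0021 M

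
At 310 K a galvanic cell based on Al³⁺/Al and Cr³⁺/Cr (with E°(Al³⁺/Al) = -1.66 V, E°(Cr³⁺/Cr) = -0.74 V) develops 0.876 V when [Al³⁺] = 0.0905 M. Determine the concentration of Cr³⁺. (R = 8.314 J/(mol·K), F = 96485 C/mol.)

From the Nernst equation, ln Q = nF(E° − E)/RT = 3×96485×(0.92 − 0.876)/(8.314×310) = 4.942, so Q = 140.
With Q = [Al³⁺]/[Cr³⁺] and the known concentrations, [Cr³⁺] in the denominator gives [Cr³⁺] = 6.5 × 10^-4 M.

6.5 × 10^-4 M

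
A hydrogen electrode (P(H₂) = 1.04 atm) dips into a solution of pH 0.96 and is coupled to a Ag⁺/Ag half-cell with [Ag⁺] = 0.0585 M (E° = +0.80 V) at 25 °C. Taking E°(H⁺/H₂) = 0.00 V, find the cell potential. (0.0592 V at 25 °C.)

The Ag⁺/Ag couple is the cathode, so E°_cell = 0.80 V; n = 2.
[H⁺] = 10^(−0.96) = 0.11 M, and Q = [H⁺]^2 / ([Ag⁺]^2·P(H₂)) = 3.38.
E = E° − (0.0592/2) log Q = 0.80 − (0.0592/2)(0.529) = 0.784 V.

0.78 V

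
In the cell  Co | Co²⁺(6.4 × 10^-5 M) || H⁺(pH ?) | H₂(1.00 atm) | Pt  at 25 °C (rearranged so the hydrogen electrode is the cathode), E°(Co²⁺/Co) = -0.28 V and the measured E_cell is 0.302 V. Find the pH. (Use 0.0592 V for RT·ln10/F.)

pH = 1.73

E°_cell = 0.28 V and n = 2.
log Q = n(E° − E)/0.0592 = 2×(0.28 − 0.302)/0.0592 = -0.743.
With Q = [Co²⁺]·P(H₂) / [H⁺]^2, solving for [H⁺] gives log[H⁺] = -1.725, so pH = 1.73.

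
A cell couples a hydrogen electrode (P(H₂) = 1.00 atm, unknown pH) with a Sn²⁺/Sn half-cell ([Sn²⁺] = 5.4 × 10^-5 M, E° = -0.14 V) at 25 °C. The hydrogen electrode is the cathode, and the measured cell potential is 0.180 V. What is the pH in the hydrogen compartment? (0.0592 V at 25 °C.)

pH = 1.46

E°_cell = 0.14 V and n = 2.
log Q = n(E° − E)/0.0592 = 2×(0.14 − 0.180)/0.0592 = -1.351.
With Q = [Sn²⁺]·P(H₂) / [H⁺]^2, solving for [H⁺] gives log[H⁺] = -1.458, so pH = 1.46.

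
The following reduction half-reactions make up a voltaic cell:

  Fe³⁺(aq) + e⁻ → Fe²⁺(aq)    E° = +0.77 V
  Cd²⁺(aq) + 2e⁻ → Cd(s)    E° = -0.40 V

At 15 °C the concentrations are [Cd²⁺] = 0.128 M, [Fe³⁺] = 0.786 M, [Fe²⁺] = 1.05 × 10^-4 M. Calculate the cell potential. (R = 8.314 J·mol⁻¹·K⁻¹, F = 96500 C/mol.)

The Fe³⁺/Fe²⁺ couple has the higher reduction potential and acts as the cathode, so E°_cell = +0.77 − (-0.40) = 1.17 V.
Balancing electrons gives n = 2; the reaction quotient is Q = [Cd²⁺]·[Fe²⁺]^2/[Fe³⁺]^2 = 2.28 × 10^-9.
E = E° − (RT/nF) ln Q = 1.17 − (8.314×288)/(2×96500) × (-19.897) = 1.170 + 0.247 = 1.417 V.

1.42 V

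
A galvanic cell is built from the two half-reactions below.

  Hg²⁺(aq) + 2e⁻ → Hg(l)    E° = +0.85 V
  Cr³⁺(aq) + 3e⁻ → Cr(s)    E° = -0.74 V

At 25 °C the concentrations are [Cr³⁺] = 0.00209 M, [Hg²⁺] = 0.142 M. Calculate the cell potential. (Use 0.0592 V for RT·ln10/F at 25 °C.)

1.62 V

The Hg²⁺/Hg couple has the higher reduction potential and acts as the cathode, so E°_cell = +0.85 − (-0.74) = 1.59 V.
Balancing electrons gives n = 6; the reaction quotient is Q = [Cr³⁺]^2/[Hg²⁺]^3 = 0.00153.
At 25 °C, E = E° − (0.0592/n) log Q = 1.59 − (0.0592/6)(-2.817) = 1.590 + 0.028 = 1.618 V.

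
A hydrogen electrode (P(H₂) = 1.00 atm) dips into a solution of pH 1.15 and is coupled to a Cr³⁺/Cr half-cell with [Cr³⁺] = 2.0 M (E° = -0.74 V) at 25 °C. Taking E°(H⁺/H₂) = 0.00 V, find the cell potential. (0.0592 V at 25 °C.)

The hydrogen couple is the cathode, so E°_cell = 0.74 V; n = 6.
[H⁺] = 10^(−1.15) = 0.071 M, and Q = [Cr³⁺]^2·P(H₂)^3 / [H⁺]^6 = 3.18 × 10^7.
E = E° − (0.0592/6) log Q = 0.74 − (0.0592/6)(7.502) = 0.666 V.

0.67 V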